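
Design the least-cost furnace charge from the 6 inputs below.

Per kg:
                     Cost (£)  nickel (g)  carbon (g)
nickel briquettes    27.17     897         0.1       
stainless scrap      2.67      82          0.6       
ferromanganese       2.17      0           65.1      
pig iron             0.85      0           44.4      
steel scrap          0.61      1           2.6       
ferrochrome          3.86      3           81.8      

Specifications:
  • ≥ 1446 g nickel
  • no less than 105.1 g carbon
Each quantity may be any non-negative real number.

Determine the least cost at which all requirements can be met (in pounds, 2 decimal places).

£45.81

Let x1 = kg of nickel briquettes, x2 = kg of stainless scrap, x3 = kg of ferromanganese, x4 = kg of pig iron, x5 = kg of steel scrap, x6 = kg of ferrochrome.
Minimize 27.17x1 + 2.67x2 + 2.17x3 + 0.85x4 + 0.61x5 + 3.86x6 with:
  897x1 + 82x2 + 1x5 + 3x6 ≥ 1446   (nickel)
  0.1x1 + 0.6x2 + 65.1x3 + 44.4x4 + 2.6x5 + 81.8x6 ≥ 105.1   (carbon)
  x1, x2, x3, x4, x5, x6 ≥ 0.
The optimal basis is {nickel briquettes, pig iron}; stainless scrap, ferromanganese, steel scrap, ferrochrome drop out. There the nickel and carbon constraints are tight.
That vertex is x1 = 1.612, x4 = 2.363.
Cost = 27.17·1.612 + 0.85·2.363 = 45.8066.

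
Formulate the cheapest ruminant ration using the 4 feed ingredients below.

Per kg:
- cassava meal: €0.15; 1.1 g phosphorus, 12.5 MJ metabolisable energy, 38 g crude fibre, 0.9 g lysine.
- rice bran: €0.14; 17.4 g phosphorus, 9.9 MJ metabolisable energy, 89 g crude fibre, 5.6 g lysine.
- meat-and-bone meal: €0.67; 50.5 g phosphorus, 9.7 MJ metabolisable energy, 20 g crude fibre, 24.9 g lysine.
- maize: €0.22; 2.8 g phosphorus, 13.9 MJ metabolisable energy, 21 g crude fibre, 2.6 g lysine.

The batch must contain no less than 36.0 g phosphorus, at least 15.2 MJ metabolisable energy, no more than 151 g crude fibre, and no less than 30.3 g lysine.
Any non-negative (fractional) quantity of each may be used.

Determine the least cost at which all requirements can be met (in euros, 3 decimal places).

€0.799

Let x1 = kg of cassava meal, x2 = kg of rice bran, x3 = kg of meat-and-bone meal, x4 = kg of maize.
Minimize 0.15x1 + 0.14x2 + 0.67x3 + 0.22x4 with:
  1.1x1 + 17.4x2 + 50.5x3 + 2.8x4 ≥ 36   (phosphorus)
  12.5x1 + 9.9x2 + 9.7x3 + 13.9x4 ≥ 15.2   (metabolisable energy)
  38x1 + 89x2 + 20x3 + 21x4 ≤ 151   (crude fibre)
  0.9x1 + 5.6x2 + 24.9x3 + 2.6x4 ≥ 30.3   (lysine)
  x1, x2, x3, x4 ≥ 0.
The cheapest feasible vertex uses only rice bran, meat-and-bone meal; cassava meal, maize are not used. There the crude fibre and lysine constraints are tight.
Solving gives x2 = 1.499, x3 = 0.8798.
Cost = 0.14·1.499 + 0.67·0.8798 = 0.79933.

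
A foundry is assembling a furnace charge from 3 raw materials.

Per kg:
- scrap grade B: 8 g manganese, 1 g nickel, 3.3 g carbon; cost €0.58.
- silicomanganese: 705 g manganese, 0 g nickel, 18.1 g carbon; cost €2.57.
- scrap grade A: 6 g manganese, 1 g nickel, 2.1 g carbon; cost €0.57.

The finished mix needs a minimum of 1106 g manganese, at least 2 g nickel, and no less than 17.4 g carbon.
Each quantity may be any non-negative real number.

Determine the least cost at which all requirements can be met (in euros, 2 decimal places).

€5.13

This is a linear program. Let x1 = kg of scrap grade B, x2 = kg of silicomanganese, x3 = kg of scrap grade A.
Minimize 0.58x1 + 2.57x2 + 0.57x3 with:
  8x1 + 705x2 + 6x3 ≥ 1106   (manganese)
  1x1 + 1x3 ≥ 2   (nickel)
  3.3x1 + 18.1x2 + 2.1x3 ≥ 17.4   (carbon)
  x1, x2, x3 ≥ 0.
The optimal basis is {silicomanganese, scrap grade A}; scrap grade B drops out. Binding constraints: manganese and nickel.
That vertex is x2 = 1.552, x3 = 2.
Objective = 2.57·1.552 + 0.57·2 = 5.1286.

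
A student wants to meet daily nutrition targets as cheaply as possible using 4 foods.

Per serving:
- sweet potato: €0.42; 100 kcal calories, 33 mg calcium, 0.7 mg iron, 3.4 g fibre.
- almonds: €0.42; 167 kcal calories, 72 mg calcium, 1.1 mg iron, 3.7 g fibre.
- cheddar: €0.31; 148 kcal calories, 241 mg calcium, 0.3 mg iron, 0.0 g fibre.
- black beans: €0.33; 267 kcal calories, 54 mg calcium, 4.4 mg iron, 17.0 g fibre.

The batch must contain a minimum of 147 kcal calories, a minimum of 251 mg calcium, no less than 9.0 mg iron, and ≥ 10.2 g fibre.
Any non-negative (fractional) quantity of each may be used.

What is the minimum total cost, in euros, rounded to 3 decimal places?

€0.845

Let x1 = servings of sweet potato, x2 = servings of almonds, x3 = servings of cheddar, x4 = servings of black beans.
Minimize 0.42x1 + 0.42x2 + 0.31x3 + 0.33x4 with:
  100x1 + 167x2 + 148x3 + 267x4 ≥ 147   (calories)
  33x1 + 72x2 + 241x3 + 54x4 ≥ 251   (calcium)
  0.7x1 + 1.1x2 + 0.3x3 + 4.4x4 ≥ 9   (iron)
  3.4x1 + 3.7x2 + 17x4 ≥ 10.2   (fibre)
  x1, x2, x3, x4 ≥ 0.
At the optimum only cheddar, black beans are positive (sweet potato, almonds = 0). The calcium and iron requirements are met with equality.
Optimal quantities: cheddar = 0.5922 servings, black beans = 2.005 servings.
Total cost: 0.31·0.5922 + 0.33·2.005 = 0.84523.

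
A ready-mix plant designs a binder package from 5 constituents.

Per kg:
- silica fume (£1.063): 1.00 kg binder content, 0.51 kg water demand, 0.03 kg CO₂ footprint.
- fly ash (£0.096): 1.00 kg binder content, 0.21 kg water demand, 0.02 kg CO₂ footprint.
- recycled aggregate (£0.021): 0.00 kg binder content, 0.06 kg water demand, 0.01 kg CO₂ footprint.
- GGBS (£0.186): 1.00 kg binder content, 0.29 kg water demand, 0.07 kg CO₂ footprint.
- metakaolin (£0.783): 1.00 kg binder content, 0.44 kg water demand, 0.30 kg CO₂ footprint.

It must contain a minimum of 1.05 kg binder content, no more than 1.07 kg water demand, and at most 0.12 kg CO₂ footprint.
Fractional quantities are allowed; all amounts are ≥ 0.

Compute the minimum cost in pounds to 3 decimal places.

Treat it as an LP. Let x1 = kg of silica fume, x2 = kg of fly ash, x3 = kg of recycled aggregate, x4 = kg of GGBS, x5 = kg of metakaolin.
Minimise 1.063x1 + 0.096x2 + 0.021x3 + 0.186x4 + 0.783x5 with:
  1x1 + 1x2 + 1x4 + 1x5 ≥ 1.05   (binder content)
  0.51x1 + 0.21x2 + 0.06x3 + 0.29x4 + 0.44x5 ≤ 1.07   (water demand)
  0.03x1 + 0.02x2 + 0.01x3 + 0.07x4 + 0.3x5 ≤ 0.12   (CO₂ footprint)
  x1, x2, x3, x4, x5 ≥ 0.
The cheapest feasible vertex uses only fly ash; silica fume, recycled aggregate, GGBS, metakaolin are not used. Binding constraint: binder content.
That vertex is x2 = 1.05.
Hence cost = 0.096·1.05 = £0.10080.

£0.101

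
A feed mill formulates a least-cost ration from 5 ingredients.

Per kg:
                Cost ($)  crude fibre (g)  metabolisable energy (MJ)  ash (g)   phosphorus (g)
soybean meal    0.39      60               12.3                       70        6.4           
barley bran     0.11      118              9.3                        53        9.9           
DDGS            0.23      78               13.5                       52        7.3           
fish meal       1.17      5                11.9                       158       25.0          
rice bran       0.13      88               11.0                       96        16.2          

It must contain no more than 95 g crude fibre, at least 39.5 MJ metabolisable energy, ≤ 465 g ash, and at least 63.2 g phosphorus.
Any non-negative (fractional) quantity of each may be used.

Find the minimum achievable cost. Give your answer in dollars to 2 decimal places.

$2.75

This is a linear program. Let x1 = kg of soybean meal, x2 = kg of barley bran, x3 = kg of DDGS, x4 = kg of fish meal, x5 = kg of rice bran.
min 0.39x1 + 0.11x2 + 0.23x3 + 1.17x4 + 0.13x5 subject to:
  60x1 + 118x2 + 78x3 + 5x4 + 88x5 ≤ 95   (crude fibre)
  12.3x1 + 9.3x2 + 13.5x3 + 11.9x4 + 11x5 ≥ 39.5   (metabolisable energy)
  70x1 + 53x2 + 52x3 + 158x4 + 96x5 ≤ 465   (ash)
  6.4x1 + 9.9x2 + 7.3x3 + 25x4 + 16.2x5 ≥ 63.2   (phosphorus)
  x1, x2, x3, x4, x5 ≥ 0.
The cheapest feasible vertex uses only DDGS, fish meal, rice bran; soybean meal, barley bran are not used. Binding constraints: crude fibre, metabolisable energy, phosphorus.
Optimal quantities: DDGS = 0.8818 kg, fish meal = 2.157 kg, rice bran = 0.1754 kg.
Total cost: 0.23·0.8818 + 1.17·2.157 + 0.13·0.1754 = 2.7493.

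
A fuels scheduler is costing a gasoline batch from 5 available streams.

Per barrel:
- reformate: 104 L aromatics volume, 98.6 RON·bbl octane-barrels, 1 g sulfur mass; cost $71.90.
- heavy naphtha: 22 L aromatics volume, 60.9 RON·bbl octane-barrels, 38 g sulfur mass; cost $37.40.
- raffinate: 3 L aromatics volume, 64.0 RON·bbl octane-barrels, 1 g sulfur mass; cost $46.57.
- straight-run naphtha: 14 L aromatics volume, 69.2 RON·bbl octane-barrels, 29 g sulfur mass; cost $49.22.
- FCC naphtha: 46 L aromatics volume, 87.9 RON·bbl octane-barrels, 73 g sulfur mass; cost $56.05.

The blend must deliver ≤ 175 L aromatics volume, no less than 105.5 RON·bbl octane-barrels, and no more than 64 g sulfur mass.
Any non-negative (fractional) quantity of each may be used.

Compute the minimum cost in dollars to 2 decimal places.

This is a linear program. Let x1 = barrels of reformate, x2 = barrels of heavy naphtha, x3 = barrels of raffinate, x4 = barrels of straight-run naphtha, x5 = barrels of FCC naphtha.
Minimize 71.9x1 + 37.4x2 + 46.57x3 + 49.22x4 + 56.05x5 with:
  104x1 + 22x2 + 3x3 + 14x4 + 46x5 ≤ 175   (aromatics volume)
  98.6x1 + 60.9x2 + 64x3 + 69.2x4 + 87.9x5 ≥ 105.5   (octane-barrels)
  1x1 + 38x2 + 1x3 + 29x4 + 73x5 ≤ 64   (sulfur mass)
  x1, x2, x3, x4, x5 ≥ 0.
The minimum-cost mix takes nothing from reformate, straight-run naphtha, FCC naphtha — only heavy naphtha, raffinate. Binding constraints: octane-barrels and sulfur mass.
That vertex is x2 = 1.683, x3 = 0.04698.
Total cost: 37.4·1.683 + 46.57·0.04698 = 65.1321.

$65.13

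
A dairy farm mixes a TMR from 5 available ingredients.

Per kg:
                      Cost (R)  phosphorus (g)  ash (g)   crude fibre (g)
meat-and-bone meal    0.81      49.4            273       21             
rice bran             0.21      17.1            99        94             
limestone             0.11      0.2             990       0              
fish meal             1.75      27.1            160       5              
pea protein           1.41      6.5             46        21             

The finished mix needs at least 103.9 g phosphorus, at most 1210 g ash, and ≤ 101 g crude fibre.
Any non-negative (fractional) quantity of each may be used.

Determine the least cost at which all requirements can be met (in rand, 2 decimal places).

Treat it as an LP. Let x1 = kg of meat-and-bone meal, x2 = kg of rice bran, x3 = kg of limestone, x4 = kg of fish meal, x5 = kg of pea protein.
Minimise 0.81x1 + 0.21x2 + 0.11x3 + 1.75x4 + 1.41x5 s.t.:
  49.4x1 + 17.1x2 + 0.2x3 + 27.1x4 + 6.5x5 ≥ 103.9   (phosphorus)
  273x1 + 99x2 + 990x3 + 160x4 + 46x5 ≤ 1210   (ash)
  21x1 + 94x2 + 5x4 + 21x5 ≤ 101   (crude fibre)
  x1, x2, x3, x4, x5 ≥ 0.
The cheapest feasible vertex uses only meat-and-bone meal, rice bran; limestone, fish meal, pea protein are not used. Binding constraints: phosphorus and crude fibre.
Optimal quantities: meat-and-bone meal = 1.876 kg, rice bran = 0.6553 kg.
Objective = 0.81·1.876 + 0.21·0.6553 = 1.6572.

R1.66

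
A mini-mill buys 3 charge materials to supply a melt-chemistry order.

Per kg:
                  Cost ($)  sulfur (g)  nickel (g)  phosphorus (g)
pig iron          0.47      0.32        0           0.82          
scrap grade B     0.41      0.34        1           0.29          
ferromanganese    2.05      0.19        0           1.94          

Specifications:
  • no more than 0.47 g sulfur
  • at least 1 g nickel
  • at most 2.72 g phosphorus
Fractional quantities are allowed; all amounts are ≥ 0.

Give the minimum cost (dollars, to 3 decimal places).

This is a linear program. Let x1 = kg of pig iron, x2 = kg of scrap grade B, x3 = kg of ferromanganese.
Minimize 0.47x1 + 0.41x2 + 2.05x3 subject to:
  0.32x1 + 0.34x2 + 0.19x3 ≤ 0.47   (sulfur)
  1x2 ≥ 1   (nickel)
  0.82x1 + 0.29x2 + 1.94x3 ≤ 2.72   (phosphorus)
  x1, x2, x3 ≥ 0.
The optimal basis is {scrap grade B}; pig iron, ferromanganese drop out. The nickel requirement is met with equality.
Optimal quantities: scrap grade B = 1 kg.
Total cost: 0.41·1 = 0.41000.

$0.410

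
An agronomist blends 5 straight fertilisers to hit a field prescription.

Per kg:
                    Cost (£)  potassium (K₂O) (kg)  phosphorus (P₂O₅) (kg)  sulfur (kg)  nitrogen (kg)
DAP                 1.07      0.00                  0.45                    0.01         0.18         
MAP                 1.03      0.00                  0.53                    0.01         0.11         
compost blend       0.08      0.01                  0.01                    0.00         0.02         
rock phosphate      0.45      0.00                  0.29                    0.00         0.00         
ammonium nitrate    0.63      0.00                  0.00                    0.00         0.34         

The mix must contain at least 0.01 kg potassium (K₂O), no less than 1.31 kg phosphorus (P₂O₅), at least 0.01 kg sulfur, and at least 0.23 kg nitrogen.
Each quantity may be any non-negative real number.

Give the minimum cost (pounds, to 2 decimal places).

£2.49

Treat it as an LP. Let x1 = kg of DAP, x2 = kg of MAP, x3 = kg of compost blend, x4 = kg of rock phosphate, x5 = kg of ammonium nitrate.
Minimise 1.07x1 + 1.03x2 + 0.08x3 + 0.45x4 + 0.63x5 subject to:
  0.01x3 ≥ 0.01   (potassium (K₂O))
  0.45x1 + 0.53x2 + 0.01x3 + 0.29x4 ≥ 1.31   (phosphorus (P₂O₅))
  0.01x1 + 0.01x2 ≥ 0.01   (sulfur)
  0.18x1 + 0.11x2 + 0.02x3 + 0.34x5 ≥ 0.23   (nitrogen)
  x1, x2, x3, x4, x5 ≥ 0.
The optimal basis is {MAP, compost blend, rock phosphate, ammonium nitrate}; DAP drops out. The potassium (K₂O), phosphorus (P₂O₅), sulfur, nitrogen requirements are met with equality.
Optimal quantities: MAP = 1 kg, compost blend = 1 kg, rock phosphate = 2.655 kg, ammonium nitrate = 0.2941 kg.
Cost = 1.03·1 + 0.08·1 + 0.45·2.655 + 0.63·0.2941 = 2.4900.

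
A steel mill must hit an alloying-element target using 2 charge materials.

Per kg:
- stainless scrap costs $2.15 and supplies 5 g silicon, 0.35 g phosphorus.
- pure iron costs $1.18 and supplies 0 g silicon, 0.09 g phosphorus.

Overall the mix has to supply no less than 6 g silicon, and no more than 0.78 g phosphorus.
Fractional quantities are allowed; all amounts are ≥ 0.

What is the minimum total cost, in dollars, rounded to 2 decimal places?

$2.58

Let x1 = kg of stainless scrap, x2 = kg of pure iron.
min 2.15x1 + 1.18x2 subject to:
  5x1 ≥ 6   (silicon)
  0.35x1 + 0.09x2 ≤ 0.78   (phosphorus)
  x1, x2 ≥ 0.
At the optimum only stainless scrap is positive (pure iron = 0). The silicon requirement is met with equality.
Optimal quantities: stainless scrap = 1.2 kg.
Total cost: 2.15·1.2 = 2.5800.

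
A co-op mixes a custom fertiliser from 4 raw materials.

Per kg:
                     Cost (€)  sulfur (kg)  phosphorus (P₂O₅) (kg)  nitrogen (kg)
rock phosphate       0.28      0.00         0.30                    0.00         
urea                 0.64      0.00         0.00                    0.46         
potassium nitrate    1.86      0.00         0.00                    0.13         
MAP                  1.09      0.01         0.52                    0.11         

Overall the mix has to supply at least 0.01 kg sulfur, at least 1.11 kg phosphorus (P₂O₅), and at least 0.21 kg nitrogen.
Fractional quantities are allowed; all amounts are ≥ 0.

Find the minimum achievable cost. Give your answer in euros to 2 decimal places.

Let x1 = kg of rock phosphate, x2 = kg of urea, x3 = kg of potassium nitrate, x4 = kg of MAP.
min 0.28x1 + 0.64x2 + 1.86x3 + 1.09x4 with:
  0.01x4 ≥ 0.01   (sulfur)
  0.3x1 + 0.52x4 ≥ 1.11   (phosphorus (P₂O₅))
  0.46x2 + 0.13x3 + 0.11x4 ≥ 0.21   (nitrogen)
  x1, x2, x3, x4 ≥ 0.
At the optimum only rock phosphate, urea, MAP are positive (potassium nitrate = 0). Binding constraints: sulfur, phosphorus (P₂O₅), nitrogen.
So rock phosphate = 1.967 kg, urea = 0.2174 kg, MAP = 1 kg.
Hence cost = 0.28·1.967 + 0.64·0.2174 + 1.09·1 = €1.7799.

€1.78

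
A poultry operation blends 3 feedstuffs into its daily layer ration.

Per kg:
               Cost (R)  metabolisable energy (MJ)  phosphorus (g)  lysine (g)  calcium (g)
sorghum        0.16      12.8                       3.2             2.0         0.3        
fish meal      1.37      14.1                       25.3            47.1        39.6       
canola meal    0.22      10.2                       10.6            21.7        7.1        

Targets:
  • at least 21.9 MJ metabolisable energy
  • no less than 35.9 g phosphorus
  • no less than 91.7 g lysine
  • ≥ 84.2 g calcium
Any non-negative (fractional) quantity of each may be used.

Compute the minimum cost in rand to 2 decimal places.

Let x1 = kg of sorghum, x2 = kg of fish meal, x3 = kg of canola meal.
min 0.16x1 + 1.37x2 + 0.22x3 subject to:
  12.8x1 + 14.1x2 + 10.2x3 ≥ 21.9   (metabolisable energy)
  3.2x1 + 25.3x2 + 10.6x3 ≥ 35.9   (phosphorus)
  2x1 + 47.1x2 + 21.7x3 ≥ 91.7   (lysine)
  0.3x1 + 39.6x2 + 7.1x3 ≥ 84.2   (calcium)
  x1, x2, x3 ≥ 0.
At the optimum only canola meal is positive (sorghum, fish meal = 0). The calcium requirement is met with equality.
Solving gives x3 = 11.86.
Cost = 0.22·11.86 = 2.6092.

R2.61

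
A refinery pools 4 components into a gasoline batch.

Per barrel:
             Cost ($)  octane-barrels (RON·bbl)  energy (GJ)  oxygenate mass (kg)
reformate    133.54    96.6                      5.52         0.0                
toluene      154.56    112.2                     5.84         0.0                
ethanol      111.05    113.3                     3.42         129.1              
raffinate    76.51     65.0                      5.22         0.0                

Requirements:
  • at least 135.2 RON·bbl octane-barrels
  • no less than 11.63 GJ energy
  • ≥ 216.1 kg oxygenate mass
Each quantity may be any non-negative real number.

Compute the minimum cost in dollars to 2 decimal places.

$272.44

Set it up as a linear program. Let x1 = barrels of reformate, x2 = barrels of toluene, x3 = barrels of ethanol, x4 = barrels of raffinate.
min 133.54x1 + 154.56x2 + 111.05x3 + 76.51x4 subject to:
  96.6x1 + 112.2x2 + 113.3x3 + 65x4 ≥ 135.2   (octane-barrels)
  5.52x1 + 5.84x2 + 3.42x3 + 5.22x4 ≥ 11.63   (energy)
  129.1x3 ≥ 216.1   (oxygenate mass)
  x1, x2, x3, x4 ≥ 0.
The optimal basis is {ethanol, raffinate}; reformate, toluene drop out. The energy and oxygenate mass requirements are met with equality.
So ethanol = 1.6739 barrels, raffinate = 1.1313 barrels.
Total cost: 111.05·1.6739 + 76.51·1.1313 = 272.4424.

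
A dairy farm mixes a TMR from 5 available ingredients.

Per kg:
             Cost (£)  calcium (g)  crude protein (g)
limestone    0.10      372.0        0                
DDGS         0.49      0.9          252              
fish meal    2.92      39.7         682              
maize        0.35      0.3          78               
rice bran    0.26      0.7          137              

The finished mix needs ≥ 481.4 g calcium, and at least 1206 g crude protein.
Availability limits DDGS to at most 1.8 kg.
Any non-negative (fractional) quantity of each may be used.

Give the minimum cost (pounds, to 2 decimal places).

Set it up as a linear program. Let x1 = kg of limestone, x2 = kg of DDGS, x3 = kg of fish meal, x4 = kg of maize, x5 = kg of rice bran.
Minimise 0.1x1 + 0.49x2 + 2.92x3 + 0.35x4 + 0.26x5 subject to:
  372x1 + 0.9x2 + 39.7x3 + 0.3x4 + 0.7x5 ≥ 481.4   (calcium)
  252x2 + 682x3 + 78x4 + 137x5 ≥ 1206   (crude protein)
  x2 ≤ 1.8
  x1, x2, x3, x4, x5 ≥ 0.
The optimal basis is {limestone, rice bran}; DDGS, fish meal, maize drop out. There the calcium and crude protein constraints are tight.
Solving gives x1 = 1.278, x5 = 8.803.
Total cost: 0.1·1.278 + 0.26·8.803 = 2.4166.

£2.42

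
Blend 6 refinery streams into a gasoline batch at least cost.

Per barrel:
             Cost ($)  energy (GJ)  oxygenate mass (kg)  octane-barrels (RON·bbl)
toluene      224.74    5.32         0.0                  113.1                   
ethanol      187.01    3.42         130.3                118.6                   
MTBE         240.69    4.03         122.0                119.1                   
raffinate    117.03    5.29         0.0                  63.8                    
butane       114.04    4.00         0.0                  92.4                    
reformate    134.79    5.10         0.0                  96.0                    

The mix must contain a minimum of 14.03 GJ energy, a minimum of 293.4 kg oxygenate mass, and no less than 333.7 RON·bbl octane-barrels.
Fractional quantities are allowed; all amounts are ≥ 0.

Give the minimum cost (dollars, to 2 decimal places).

$561.11

Let x1 = barrels of toluene, x2 = barrels of ethanol, x3 = barrels of MTBE, x4 = barrels of raffinate, x5 = barrels of butane, x6 = barrels of reformate.
min 224.74x1 + 187.01x2 + 240.69x3 + 117.03x4 + 114.04x5 + 134.79x6 s.t.:
  5.32x1 + 3.42x2 + 4.03x3 + 5.29x4 + 4x5 + 5.1x6 ≥ 14.03   (energy)
  130.3x2 + 122x3 ≥ 293.4   (oxygenate mass)
  113.1x1 + 118.6x2 + 119.1x3 + 63.8x4 + 92.4x5 + 96x6 ≥ 333.7   (octane-barrels)
  x1, x2, x3, x4, x5, x6 ≥ 0.
The optimal basis is {ethanol, raffinate}; toluene, MTBE, butane, reformate drop out. The energy and oxygenate mass requirements are met with equality.
That vertex is x2 = 2.252, x4 = 1.196.
Total cost: 187.01·2.252 + 117.03·1.196 = 561.1144.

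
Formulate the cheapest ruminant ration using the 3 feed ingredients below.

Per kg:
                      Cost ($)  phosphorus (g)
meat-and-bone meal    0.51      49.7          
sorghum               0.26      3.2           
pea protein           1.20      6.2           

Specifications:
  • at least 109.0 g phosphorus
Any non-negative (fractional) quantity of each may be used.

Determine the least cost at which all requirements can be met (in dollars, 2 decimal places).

Treat it as an LP. Let x1 = kg of meat-and-bone meal, x2 = kg of sorghum, x3 = kg of pea protein.
Minimise 0.51x1 + 0.26x2 + 1.2x3 subject to:
  49.7x1 + 3.2x2 + 6.2x3 ≥ 109   (phosphorus)
  x1, x2, x3 ≥ 0.
The minimum-cost mix takes nothing from sorghum, pea protein — only meat-and-bone meal. The phosphorus requirement is met with equality.
Optimal quantities: meat-and-bone meal = 2.193 kg.
Cost = 0.51·2.193 = 1.1184.

$1.12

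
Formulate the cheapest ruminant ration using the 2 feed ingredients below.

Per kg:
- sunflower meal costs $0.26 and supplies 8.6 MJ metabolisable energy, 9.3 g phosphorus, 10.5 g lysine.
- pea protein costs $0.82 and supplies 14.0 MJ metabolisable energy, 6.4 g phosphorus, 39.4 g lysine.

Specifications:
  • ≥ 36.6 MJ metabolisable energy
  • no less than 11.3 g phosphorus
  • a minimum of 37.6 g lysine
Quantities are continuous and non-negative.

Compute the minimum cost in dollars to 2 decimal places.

Let x1 = kg of sunflower meal, x2 = kg of pea protein.
min 0.26x1 + 0.82x2 s.t.:
  8.6x1 + 14x2 ≥ 36.6   (metabolisable energy)
  9.3x1 + 6.4x2 ≥ 11.3   (phosphorus)
  10.5x1 + 39.4x2 ≥ 37.6   (lysine)
  x1, x2 ≥ 0.
The optimal basis is {sunflower meal}; pea protein drops out. Binding constraint: metabolisable energy.
Solving gives x1 = 4.256.
Objective = 0.26·4.256 = 1.1066.

$1.11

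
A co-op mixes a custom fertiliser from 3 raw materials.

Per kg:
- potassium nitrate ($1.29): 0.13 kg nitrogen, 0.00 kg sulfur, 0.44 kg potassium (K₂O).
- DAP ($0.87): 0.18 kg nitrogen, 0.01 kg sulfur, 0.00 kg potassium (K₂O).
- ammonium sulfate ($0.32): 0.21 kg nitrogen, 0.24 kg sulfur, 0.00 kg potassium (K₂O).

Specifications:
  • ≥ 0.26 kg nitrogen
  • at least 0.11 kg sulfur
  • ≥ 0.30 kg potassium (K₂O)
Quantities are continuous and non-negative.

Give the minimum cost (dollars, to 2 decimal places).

$1.14

Set it up as a linear program. Let x1 = kg of potassium nitrate, x2 = kg of DAP, x3 = kg of ammonium sulfate.
min 1.29x1 + 0.87x2 + 0.32x3 subject to:
  0.13x1 + 0.18x2 + 0.21x3 ≥ 0.26   (nitrogen)
  0.01x2 + 0.24x3 ≥ 0.11   (sulfur)
  0.44x1 ≥ 0.3   (potassium (K₂O))
  x1, x2, x3 ≥ 0.
At the optimum only potassium nitrate, ammonium sulfate are positive (DAP = 0). The nitrogen and potassium (K₂O) requirements are met with equality.
Solving gives x1 = 0.6818, x3 = 0.816.
Objective = 1.29·0.6818 + 0.32·0.816 = 1.1406.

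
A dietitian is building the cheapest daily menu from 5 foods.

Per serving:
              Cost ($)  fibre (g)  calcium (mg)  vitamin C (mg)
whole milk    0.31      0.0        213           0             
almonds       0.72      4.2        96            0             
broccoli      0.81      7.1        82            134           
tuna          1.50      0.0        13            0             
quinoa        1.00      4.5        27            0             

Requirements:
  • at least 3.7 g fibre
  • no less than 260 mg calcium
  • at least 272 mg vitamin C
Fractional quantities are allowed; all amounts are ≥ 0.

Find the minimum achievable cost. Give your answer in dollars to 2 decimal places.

Let x1 = servings of whole milk, x2 = servings of almonds, x3 = servings of broccoli, x4 = servings of tuna, x5 = servings of quinoa.
Minimise 0.31x1 + 0.72x2 + 0.81x3 + 1.5x4 + 1x5 subject to:
  4.2x2 + 7.1x3 + 4.5x5 ≥ 3.7   (fibre)
  213x1 + 96x2 + 82x3 + 13x4 + 27x5 ≥ 260   (calcium)
  134x3 ≥ 272   (vitamin C)
  x1, x2, x3, x4, x5 ≥ 0.
The cheapest feasible vertex uses only whole milk, broccoli; almonds, tuna, quinoa are not used. The calcium and vitamin C requirements are met with equality.
That vertex is x1 = 0.4392, x3 = 2.03.
Hence cost = 0.31·0.4392 + 0.81·2.03 = $1.7805.

$1.78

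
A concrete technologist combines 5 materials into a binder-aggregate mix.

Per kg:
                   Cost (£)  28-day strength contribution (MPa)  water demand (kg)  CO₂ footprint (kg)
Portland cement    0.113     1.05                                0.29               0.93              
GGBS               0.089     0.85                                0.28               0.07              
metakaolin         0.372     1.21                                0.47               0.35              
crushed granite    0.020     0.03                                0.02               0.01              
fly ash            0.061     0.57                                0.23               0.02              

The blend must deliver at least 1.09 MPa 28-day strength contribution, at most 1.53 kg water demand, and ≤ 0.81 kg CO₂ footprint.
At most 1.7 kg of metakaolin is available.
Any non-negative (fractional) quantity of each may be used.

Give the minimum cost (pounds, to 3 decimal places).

Treat it as an LP. Let x1 = kg of Portland cement, x2 = kg of GGBS, x3 = kg of metakaolin, x4 = kg of crushed granite, x5 = kg of fly ash.
Minimize 0.113x1 + 0.089x2 + 0.372x3 + 0.02x4 + 0.061x5 subject to:
  1.05x1 + 0.85x2 + 1.21x3 + 0.03x4 + 0.57x5 ≥ 1.09   (28-day strength contribution)
  0.29x1 + 0.28x2 + 0.47x3 + 0.02x4 + 0.23x5 ≤ 1.53   (water demand)
  0.93x1 + 0.07x2 + 0.35x3 + 0.01x4 + 0.02x5 ≤ 0.81   (CO₂ footprint)
  x3 ≤ 1.7
  x1, x2, x3, x4, x5 ≥ 0.
At the optimum only GGBS is positive (Portland cement, metakaolin, crushed granite, fly ash = 0). The 28-day strength contribution requirement is met with equality.
Optimal quantities: GGBS = 1.282 kg.
Objective = 0.089·1.282 = 0.11410.

£0.114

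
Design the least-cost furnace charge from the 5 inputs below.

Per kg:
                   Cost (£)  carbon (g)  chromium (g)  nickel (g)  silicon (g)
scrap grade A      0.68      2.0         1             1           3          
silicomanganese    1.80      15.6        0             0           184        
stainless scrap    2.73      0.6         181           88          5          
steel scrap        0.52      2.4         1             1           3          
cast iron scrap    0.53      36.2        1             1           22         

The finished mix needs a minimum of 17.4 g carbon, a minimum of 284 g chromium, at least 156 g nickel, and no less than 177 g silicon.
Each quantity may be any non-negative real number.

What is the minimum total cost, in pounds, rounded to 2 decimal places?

Set it up as a linear program. Let x1 = kg of scrap grade A, x2 = kg of silicomanganese, x3 = kg of stainless scrap, x4 = kg of steel scrap, x5 = kg of cast iron scrap.
min 0.68x1 + 1.8x2 + 2.73x3 + 0.52x4 + 0.53x5 s.t.:
  2x1 + 15.6x2 + 0.6x3 + 2.4x4 + 36.2x5 ≥ 17.4   (carbon)
  1x1 + 181x3 + 1x4 + 1x5 ≥ 284   (chromium)
  1x1 + 88x3 + 1x4 + 1x5 ≥ 156   (nickel)
  3x1 + 184x2 + 5x3 + 3x4 + 22x5 ≥ 177   (silicon)
  x1, x2, x3, x4, x5 ≥ 0.
The optimal basis is {silicomanganese, stainless scrap, cast iron scrap}; scrap grade A, steel scrap drop out. There the carbon, nickel, silicon constraints are tight.
So silicomanganese = 0.9066 kg, stainless scrap = 1.772 kg, cast iron scrap = 0.06062 kg.
Hence cost = 1.8·0.9066 + 2.73·1.772 + 0.53·0.06062 = £6.5016.

£6.50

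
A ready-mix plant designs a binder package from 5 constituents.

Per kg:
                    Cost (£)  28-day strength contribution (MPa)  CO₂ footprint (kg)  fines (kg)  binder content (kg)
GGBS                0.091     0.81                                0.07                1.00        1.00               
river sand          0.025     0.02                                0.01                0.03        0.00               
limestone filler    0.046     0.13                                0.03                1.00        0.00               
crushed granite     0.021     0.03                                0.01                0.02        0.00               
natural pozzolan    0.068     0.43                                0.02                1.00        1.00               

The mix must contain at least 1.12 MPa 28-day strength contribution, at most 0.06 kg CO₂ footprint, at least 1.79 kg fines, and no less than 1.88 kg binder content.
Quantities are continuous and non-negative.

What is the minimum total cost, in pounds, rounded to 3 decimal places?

Let x1 = kg of GGBS, x2 = kg of river sand, x3 = kg of limestone filler, x4 = kg of crushed granite, x5 = kg of natural pozzolan.
Minimise 0.091x1 + 0.025x2 + 0.046x3 + 0.021x4 + 0.068x5 s.t.:
  0.81x1 + 0.02x2 + 0.13x3 + 0.03x4 + 0.43x5 ≥ 1.12   (28-day strength contribution)
  0.07x1 + 0.01x2 + 0.03x3 + 0.01x4 + 0.02x5 ≤ 0.06   (CO₂ footprint)
  1x1 + 0.03x2 + 1x3 + 0.02x4 + 1x5 ≥ 1.79   (fines)
  1x1 + 1x5 ≥ 1.88   (binder content)
  x1, x2, x3, x4, x5 ≥ 0.
The optimal basis is {GGBS, natural pozzolan}; river sand, limestone filler, crushed granite drop out. The 28-day strength contribution and CO₂ footprint requirements are met with equality.
That vertex is x1 = 0.2446, x5 = 2.144.
Total cost: 0.091·0.2446 + 0.068·2.144 = 0.16805.

£0.168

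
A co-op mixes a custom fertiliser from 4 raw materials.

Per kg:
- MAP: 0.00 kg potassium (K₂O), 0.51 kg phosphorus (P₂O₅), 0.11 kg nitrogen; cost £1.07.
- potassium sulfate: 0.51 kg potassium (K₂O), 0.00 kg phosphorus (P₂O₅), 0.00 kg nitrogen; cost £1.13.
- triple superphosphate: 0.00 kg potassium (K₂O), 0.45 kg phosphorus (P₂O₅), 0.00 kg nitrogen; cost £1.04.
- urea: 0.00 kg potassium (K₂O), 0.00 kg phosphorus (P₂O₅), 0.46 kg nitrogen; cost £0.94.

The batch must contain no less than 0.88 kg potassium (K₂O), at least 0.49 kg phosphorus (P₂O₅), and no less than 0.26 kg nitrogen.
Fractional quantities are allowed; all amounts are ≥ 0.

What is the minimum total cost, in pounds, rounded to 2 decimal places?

Treat it as an LP. Let x1 = kg of MAP, x2 = kg of potassium sulfate, x3 = kg of triple superphosphate, x4 = kg of urea.
min 1.07x1 + 1.13x2 + 1.04x3 + 0.94x4 subject to:
  0.51x2 ≥ 0.88   (potassium (K₂O))
  0.51x1 + 0.45x3 ≥ 0.49   (phosphorus (P₂O₅))
  0.11x1 + 0.46x4 ≥ 0.26   (nitrogen)
  x1, x2, x3, x4 ≥ 0.
The optimal basis is {MAP, potassium sulfate, urea}; triple superphosphate drops out. There the potassium (K₂O), phosphorus (P₂O₅), nitrogen constraints are tight.
That vertex is x1 = 0.9608, x2 = 1.725, x4 = 0.3355.
Hence cost = 1.07·0.9608 + 1.13·1.725 + 0.94·0.3355 = £3.2927.

£3.29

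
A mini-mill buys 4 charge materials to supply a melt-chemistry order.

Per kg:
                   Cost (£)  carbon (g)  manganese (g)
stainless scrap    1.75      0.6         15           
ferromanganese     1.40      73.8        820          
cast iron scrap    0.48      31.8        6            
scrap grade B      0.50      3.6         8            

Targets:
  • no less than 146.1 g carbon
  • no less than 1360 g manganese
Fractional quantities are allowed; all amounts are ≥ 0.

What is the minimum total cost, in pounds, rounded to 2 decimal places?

£2.68

Treat it as an LP. Let x1 = kg of stainless scrap, x2 = kg of ferromanganese, x3 = kg of cast iron scrap, x4 = kg of scrap grade B.
Minimize 1.75x1 + 1.4x2 + 0.48x3 + 0.5x4 with:
  0.6x1 + 73.8x2 + 31.8x3 + 3.6x4 ≥ 146.1   (carbon)
  15x1 + 820x2 + 6x3 + 8x4 ≥ 1360   (manganese)
  x1, x2, x3, x4 ≥ 0.
At the optimum only ferromanganese, cast iron scrap are positive (stainless scrap, scrap grade B = 0). Binding constraints: carbon and manganese.
Solving gives x2 = 1.653, x3 = 0.7582.
Total cost: 1.4·1.653 + 0.48·0.7582 = 2.6781.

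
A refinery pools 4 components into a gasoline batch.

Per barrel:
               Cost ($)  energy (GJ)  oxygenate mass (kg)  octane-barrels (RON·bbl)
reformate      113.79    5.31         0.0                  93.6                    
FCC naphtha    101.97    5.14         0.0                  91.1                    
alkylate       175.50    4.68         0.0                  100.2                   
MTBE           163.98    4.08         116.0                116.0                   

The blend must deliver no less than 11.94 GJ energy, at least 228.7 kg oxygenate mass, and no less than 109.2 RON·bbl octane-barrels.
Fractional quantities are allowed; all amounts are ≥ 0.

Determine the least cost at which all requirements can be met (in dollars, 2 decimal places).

$400.59

Let x1 = barrels of reformate, x2 = barrels of FCC naphtha, x3 = barrels of alkylate, x4 = barrels of MTBE.
Minimise 113.79x1 + 101.97x2 + 175.5x3 + 163.98x4 with:
  5.31x1 + 5.14x2 + 4.68x3 + 4.08x4 ≥ 11.94   (energy)
  116x4 ≥ 228.7   (oxygenate mass)
  93.6x1 + 91.1x2 + 100.2x3 + 116x4 ≥ 109.2   (octane-barrels)
  x1, x2, x3, x4 ≥ 0.
The optimal basis is {FCC naphtha, MTBE}; reformate, alkylate drop out. There the energy and oxygenate mass constraints are tight.
Optimal quantities: FCC naphtha = 0.75799 barrels, MTBE = 1.97155 barrels.
Cost = 101.97·0.75799 + 163.98·1.97155 = 400.5870.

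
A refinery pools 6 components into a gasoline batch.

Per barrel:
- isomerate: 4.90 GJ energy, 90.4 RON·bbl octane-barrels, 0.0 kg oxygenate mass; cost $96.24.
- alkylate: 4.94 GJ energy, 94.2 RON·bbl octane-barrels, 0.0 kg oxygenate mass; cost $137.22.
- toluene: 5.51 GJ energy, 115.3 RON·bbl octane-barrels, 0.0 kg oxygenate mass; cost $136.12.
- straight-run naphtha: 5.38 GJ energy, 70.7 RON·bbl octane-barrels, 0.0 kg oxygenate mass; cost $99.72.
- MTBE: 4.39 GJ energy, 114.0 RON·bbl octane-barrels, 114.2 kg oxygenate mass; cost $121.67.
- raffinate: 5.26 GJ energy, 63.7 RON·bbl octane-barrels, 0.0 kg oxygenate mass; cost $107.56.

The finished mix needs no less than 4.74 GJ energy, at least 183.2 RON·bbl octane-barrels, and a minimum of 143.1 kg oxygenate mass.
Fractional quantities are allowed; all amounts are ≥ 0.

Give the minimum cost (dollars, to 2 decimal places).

$195.42

Treat it as an LP. Let x1 = barrels of isomerate, x2 = barrels of alkylate, x3 = barrels of toluene, x4 = barrels of straight-run naphtha, x5 = barrels of MTBE, x6 = barrels of raffinate.
min 96.24x1 + 137.22x2 + 136.12x3 + 99.72x4 + 121.67x5 + 107.56x6 subject to:
  4.9x1 + 4.94x2 + 5.51x3 + 5.38x4 + 4.39x5 + 5.26x6 ≥ 4.74   (energy)
  90.4x1 + 94.2x2 + 115.3x3 + 70.7x4 + 114x5 + 63.7x6 ≥ 183.2   (octane-barrels)
  114.2x5 ≥ 143.1   (oxygenate mass)
  x1, x2, x3, x4, x5, x6 ≥ 0.
The optimal basis is {isomerate, MTBE}; alkylate, toluene, straight-run naphtha, raffinate drop out. The octane-barrels and oxygenate mass requirements are met with equality.
So isomerate = 0.44636 barrels, MTBE = 1.2531 barrels.
Objective = 96.24·0.44636 + 121.67·1.2531 = 195.4224.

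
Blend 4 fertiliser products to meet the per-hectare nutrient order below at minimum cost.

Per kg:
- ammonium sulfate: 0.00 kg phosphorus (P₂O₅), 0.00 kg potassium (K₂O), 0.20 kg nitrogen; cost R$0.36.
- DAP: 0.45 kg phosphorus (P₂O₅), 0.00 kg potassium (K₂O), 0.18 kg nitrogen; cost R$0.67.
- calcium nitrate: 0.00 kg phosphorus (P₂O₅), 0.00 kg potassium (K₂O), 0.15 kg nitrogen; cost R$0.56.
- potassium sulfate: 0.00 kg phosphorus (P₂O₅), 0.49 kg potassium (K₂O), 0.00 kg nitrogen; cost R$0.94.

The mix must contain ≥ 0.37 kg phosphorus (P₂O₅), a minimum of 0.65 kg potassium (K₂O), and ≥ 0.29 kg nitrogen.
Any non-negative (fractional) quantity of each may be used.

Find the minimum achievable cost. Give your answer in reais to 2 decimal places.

Set it up as a linear program. Let x1 = kg of ammonium sulfate, x2 = kg of DAP, x3 = kg of calcium nitrate, x4 = kg of potassium sulfate.
Minimize 0.36x1 + 0.67x2 + 0.56x3 + 0.94x4 with:
  0.45x2 ≥ 0.37   (phosphorus (P₂O₅))
  0.49x4 ≥ 0.65   (potassium (K₂O))
  0.2x1 + 0.18x2 + 0.15x3 ≥ 0.29   (nitrogen)
  x1, x2, x3, x4 ≥ 0.
At the optimum only ammonium sulfate, DAP, potassium sulfate are positive (calcium nitrate = 0). There the phosphorus (P₂O₅), potassium (K₂O), nitrogen constraints are tight.
Solving gives x1 = 0.71, x2 = 0.8222, x4 = 1.327.
Hence cost = 0.36·0.71 + 0.67·0.8222 + 0.94·1.327 = R$2.0539.

R$2.05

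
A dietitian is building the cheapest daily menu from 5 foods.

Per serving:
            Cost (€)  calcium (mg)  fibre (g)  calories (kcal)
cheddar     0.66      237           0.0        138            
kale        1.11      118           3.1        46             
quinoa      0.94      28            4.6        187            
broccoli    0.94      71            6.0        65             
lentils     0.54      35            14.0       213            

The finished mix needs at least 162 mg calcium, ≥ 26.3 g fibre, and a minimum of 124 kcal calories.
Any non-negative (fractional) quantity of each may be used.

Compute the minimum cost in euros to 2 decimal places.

€1.28

Let x1 = servings of cheddar, x2 = servings of kale, x3 = servings of quinoa, x4 = servings of broccoli, x5 = servings of lentils.
Minimise 0.66x1 + 1.11x2 + 0.94x3 + 0.94x4 + 0.54x5 with:
  237x1 + 118x2 + 28x3 + 71x4 + 35x5 ≥ 162   (calcium)
  3.1x2 + 4.6x3 + 6x4 + 14x5 ≥ 26.3   (fibre)
  138x1 + 46x2 + 187x3 + 65x4 + 213x5 ≥ 124   (calories)
  x1, x2, x3, x4, x5 ≥ 0.
The optimal basis is {cheddar, lentils}; kale, quinoa, broccoli drop out. There the calcium and fibre constraints are tight.
Solving gives x1 = 0.4061, x5 = 1.879.
Total cost: 0.66·0.4061 + 0.54·1.879 = 1.2827.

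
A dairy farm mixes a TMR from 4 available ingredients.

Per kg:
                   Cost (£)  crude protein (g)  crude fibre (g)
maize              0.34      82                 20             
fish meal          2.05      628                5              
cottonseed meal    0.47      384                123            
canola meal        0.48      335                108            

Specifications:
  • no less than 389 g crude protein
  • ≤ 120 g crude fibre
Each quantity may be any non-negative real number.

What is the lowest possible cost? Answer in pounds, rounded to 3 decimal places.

Treat it as an LP. Let x1 = kg of maize, x2 = kg of fish meal, x3 = kg of cottonseed meal, x4 = kg of canola meal.
Minimise 0.34x1 + 2.05x2 + 0.47x3 + 0.48x4 subject to:
  82x1 + 628x2 + 384x3 + 335x4 ≥ 389   (crude protein)
  20x1 + 5x2 + 123x3 + 108x4 ≤ 120   (crude fibre)
  x1, x2, x3, x4 ≥ 0.
The minimum-cost mix takes nothing from maize, canola meal — only fish meal, cottonseed meal. There the crude protein and crude fibre constraints are tight.
Solving gives x2 = 0.02346, x3 = 0.9747.
Total cost: 2.05·0.02346 + 0.47·0.9747 = 0.50620.

£0.506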